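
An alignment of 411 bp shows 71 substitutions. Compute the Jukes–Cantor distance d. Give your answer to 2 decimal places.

p = 71/411 ≈ 0.172749.
d = −(3/4) ln(1 − 4p/3) = −0.75 ln(1 − 0.230332) = −0.75 ln(0.769668)
  = −0.75 × (-0.261796) = 0.196347 substitutions/site.

0.20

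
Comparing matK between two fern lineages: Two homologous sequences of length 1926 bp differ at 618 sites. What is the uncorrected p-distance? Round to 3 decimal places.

p = 618/1926 = 0.320872… ≈ 0.321 (to 3 d.p.).

0.321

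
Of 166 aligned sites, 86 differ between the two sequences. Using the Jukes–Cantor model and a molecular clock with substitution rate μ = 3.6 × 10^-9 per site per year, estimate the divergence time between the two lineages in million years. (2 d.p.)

p = 86/166 ≈ 0.518072.
d = −(3/4) ln(1 − 4p/3) = −0.75 ln(1 − 0.690763) = −0.75 ln(0.309237)
  = −0.75 × (-1.173647) = 0.880235 substitutions/site.
Under a molecular clock d = 2μt, so t = d/(2μ) = 0.880235 / (2 × 3.6 × 10^-9) = 122.25 million years.

122.25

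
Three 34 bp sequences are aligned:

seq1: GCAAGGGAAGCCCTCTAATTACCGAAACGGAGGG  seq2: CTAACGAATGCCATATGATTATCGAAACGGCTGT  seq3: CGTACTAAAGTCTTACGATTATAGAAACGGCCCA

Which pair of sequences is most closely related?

seq2 and seq3

seq1–seq2: 12/34 differ, p = 0.353, d = 0.477.
seq1–seq3: 17/34 differ, p = 0.500, d = 0.824.
seq2–seq3: 11/34 differ, p = 0.324, d = 0.423.
The smallest distance is between seq2 and seq3.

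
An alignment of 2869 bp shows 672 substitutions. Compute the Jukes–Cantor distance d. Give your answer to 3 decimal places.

0.281

p = 672/2869 ≈ 0.234228.
d = −(3/4) ln(1 − 4p/3) = −0.75 ln(1 − 0.312304) = −0.75 ln(0.687696)
  = −0.75 × (-0.374408) = 0.280806 substitutions/site.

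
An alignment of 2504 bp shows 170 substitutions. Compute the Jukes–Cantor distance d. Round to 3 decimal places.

0.071

p = 170/2504 ≈ 0.067891.
d = −(3/4) ln(1 − 4p/3) = −0.75 ln(1 − 0.090521) = −0.75 ln(0.909479)
  = −0.75 × (-0.094883) = 0.071162 substitutions/site.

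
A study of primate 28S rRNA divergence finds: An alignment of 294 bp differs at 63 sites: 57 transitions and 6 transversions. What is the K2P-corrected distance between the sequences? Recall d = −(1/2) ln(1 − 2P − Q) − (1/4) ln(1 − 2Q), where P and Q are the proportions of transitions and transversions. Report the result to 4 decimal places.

0.2727

P = 57/294 ≈ 0.193878 and Q = 6/294 ≈ 0.020408.
Under the Kimura two-parameter model, d = −½ ln(1 − 2P − Q) − ¼ ln(1 − 2Q).
1 − 2P − Q = 0.591836, giving −½ ln(0.591836) = 0.262263.
1 − 2Q = 0.959184, giving −¼ ln(0.959184) = 0.010418.
d = 0.262263 + 0.010418 = 0.272681.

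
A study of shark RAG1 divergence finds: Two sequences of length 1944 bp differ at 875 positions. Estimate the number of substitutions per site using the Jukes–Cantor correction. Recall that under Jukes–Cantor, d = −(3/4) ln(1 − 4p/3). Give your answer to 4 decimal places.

0.6875

p = 875/1944 ≈ 0.450103.
d = −(3/4) ln(1 − 4p/3) = −0.75 ln(1 − 0.600137) = −0.75 ln(0.399863)
  = −0.75 × (-0.916633) = 0.687475 substitutions/site.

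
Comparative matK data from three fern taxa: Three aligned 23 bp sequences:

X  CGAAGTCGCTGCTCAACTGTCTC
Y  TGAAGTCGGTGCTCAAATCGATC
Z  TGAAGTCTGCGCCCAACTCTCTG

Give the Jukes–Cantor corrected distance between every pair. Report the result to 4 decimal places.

d(X,Y) = 0.3206, d(X,Z) = 0.3904, d(Y,Z) = 0.3904

X–Y: 6/23 sites differ → p ≈ 0.26087, d = −0.75 ln(1 − 0.347827) = 0.320584 ≈ 0.3206.
X–Z: 7/23 sites differ → p ≈ 0.304348, d = −0.75 ln(1 − 0.405797) = 0.390401 ≈ 0.3904.
Y–Z: 7/23 sites differ → p ≈ 0.304348, d = −0.75 ln(1 − 0.405797) = 0.390401 ≈ 0.3904.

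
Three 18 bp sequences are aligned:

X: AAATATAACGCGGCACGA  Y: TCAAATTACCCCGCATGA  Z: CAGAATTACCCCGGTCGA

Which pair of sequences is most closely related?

Y and Z

X–Y: 7/18 differ, p = 0.389, d = 0.548.
X–Z: 8/18 differ, p = 0.444, d = 0.673.
Y–Z: 6/18 differ, p = 0.333, d = 0.441.
The smallest distance is between Y and Z.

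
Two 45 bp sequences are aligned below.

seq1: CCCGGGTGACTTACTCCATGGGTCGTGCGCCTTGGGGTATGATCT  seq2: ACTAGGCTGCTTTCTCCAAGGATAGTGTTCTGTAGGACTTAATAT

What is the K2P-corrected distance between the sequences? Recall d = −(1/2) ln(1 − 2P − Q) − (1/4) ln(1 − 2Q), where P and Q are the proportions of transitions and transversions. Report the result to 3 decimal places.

0.712

Of 45 sites, 11 differences are transitions and 9 are transversions, so P = 11/45 ≈ 0.244444 and Q = 9/45 = 0.2.
Under the Kimura two-parameter model, d = −½ ln(1 − 2P − Q) − ¼ ln(1 − 2Q).
1 − 2P − Q = 0.311112, giving −½ ln(0.311112) = 0.583801.
1 − 2Q = 0.6, giving −¼ ln(0.6) = 0.127706.
d = 0.583801 + 0.127706 = 0.711507.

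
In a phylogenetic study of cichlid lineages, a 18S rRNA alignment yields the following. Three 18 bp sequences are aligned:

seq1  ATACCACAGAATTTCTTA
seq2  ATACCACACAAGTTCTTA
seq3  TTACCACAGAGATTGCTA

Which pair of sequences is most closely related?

seq1 and seq2

seq1–seq2: 2/18 differ, p = 0.111, d = 0.120.
seq1–seq3: 5/18 differ, p = 0.278, d = 0.347.
seq2–seq3: 6/18 differ, p = 0.333, d = 0.441.
The smallest distance is between seq1 and seq2.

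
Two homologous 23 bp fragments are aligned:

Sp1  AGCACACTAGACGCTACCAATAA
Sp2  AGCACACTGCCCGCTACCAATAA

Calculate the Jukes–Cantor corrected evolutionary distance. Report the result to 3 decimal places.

0.143

The sequences differ at 3 of 23 sites (9, 10, 11), so p = 3/23 ≈ 0.130435.
d = −(3/4) ln(1 − 4p/3) = −0.75 ln(1 − 0.173913) = −0.75 ln(0.826087)
  = −0.75 × (-0.191055) = 0.143291 substitutions/site.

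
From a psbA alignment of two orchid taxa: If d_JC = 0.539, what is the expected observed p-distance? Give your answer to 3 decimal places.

p = (3/4)(1 − e^(−4d/3)) = 0.75 × (1 − e^(-0.718667)) = 0.75 × (1 − 0.487402) = 0.384449.

0.384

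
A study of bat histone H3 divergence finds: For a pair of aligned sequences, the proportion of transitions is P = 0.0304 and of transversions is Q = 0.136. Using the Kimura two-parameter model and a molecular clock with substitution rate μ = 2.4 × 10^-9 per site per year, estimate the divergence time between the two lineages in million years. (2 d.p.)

39.36

Under the Kimura two-parameter model, d = −½ ln(1 − 2P − Q) − ¼ ln(1 − 2Q).
1 − 2P − Q = 0.8032, giving −½ ln(0.8032) = 0.109576.
1 − 2Q = 0.728, giving −¼ ln(0.728) = 0.079364.
d = 0.109576 + 0.079364 = 0.188940.
Under a molecular clock d = 2μt, so t = d/(2μ) = 0.188940 / (2 × 2.4 × 10^-9) = 39.36 million years.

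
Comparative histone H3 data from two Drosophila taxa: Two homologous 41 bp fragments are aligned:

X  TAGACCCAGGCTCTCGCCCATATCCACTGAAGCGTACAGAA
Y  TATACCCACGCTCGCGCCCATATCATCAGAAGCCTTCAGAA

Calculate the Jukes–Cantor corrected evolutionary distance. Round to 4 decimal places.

The sequences differ at 8 of 41 sites (3, 9, 14, 25, 26, 28, 34, 36), so p = 8/41 ≈ 0.195122.
d = −(3/4) ln(1 − 4p/3) = −0.75 ln(1 − 0.260163) = −0.75 ln(0.739837)
  = −0.75 × (-0.301325) = 0.225994 substitutions/site.

0.2260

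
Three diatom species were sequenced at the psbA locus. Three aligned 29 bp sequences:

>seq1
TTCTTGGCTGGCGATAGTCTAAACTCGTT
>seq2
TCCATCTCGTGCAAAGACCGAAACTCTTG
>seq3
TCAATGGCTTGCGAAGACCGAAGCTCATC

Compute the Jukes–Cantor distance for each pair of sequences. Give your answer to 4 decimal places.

d(seq1,seq2) = 0.7739, d(seq1,seq3) = 0.6018, d(seq2,seq3) = 0.3439

seq1–seq2: 14/29 sites differ → p ≈ 0.482759, d = −0.75 ln(1 − 0.643679) = 0.773942 ≈ 0.7739.
seq1–seq3: 12/29 sites differ → p ≈ 0.413793, d = −0.75 ln(1 − 0.551724) = 0.601760 ≈ 0.6018.
seq2–seq3: 8/29 sites differ → p ≈ 0.275862, d = −0.75 ln(1 − 0.367816) = 0.343931 ≈ 0.3439.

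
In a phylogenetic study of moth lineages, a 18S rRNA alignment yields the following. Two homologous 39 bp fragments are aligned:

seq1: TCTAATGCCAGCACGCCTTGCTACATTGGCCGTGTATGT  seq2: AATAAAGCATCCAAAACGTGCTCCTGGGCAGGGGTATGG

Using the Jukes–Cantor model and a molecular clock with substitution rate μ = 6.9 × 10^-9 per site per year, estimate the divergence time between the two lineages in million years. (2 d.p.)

The sequences differ at 19 of 39 sites, so p = 19/39 ≈ 0.487179.
d = −(3/4) ln(1 − 4p/3) = −0.75 ln(1 − 0.649572) = −0.75 ln(0.350428)
  = −0.75 × (-1.048600) = 0.786450 substitutions/site.
Under a molecular clock d = 2μt, so t = d/(2μ) = 0.786450 / (2 × 6.9 × 10^-9) = 56.99 million years.

56.99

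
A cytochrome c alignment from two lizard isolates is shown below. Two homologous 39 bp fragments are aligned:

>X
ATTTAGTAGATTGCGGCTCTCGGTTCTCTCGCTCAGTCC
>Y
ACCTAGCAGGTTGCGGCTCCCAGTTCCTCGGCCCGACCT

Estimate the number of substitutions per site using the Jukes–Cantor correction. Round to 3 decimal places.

0.539

The sequences differ at 15 of 39 sites, so p = 15/39 ≈ 0.384615.
d = −(3/4) ln(1 − 4p/3) = −0.75 ln(1 − 0.51282) = −0.75 ln(0.48718)
  = −0.75 × (-0.719122) = 0.539342 substitutions/site.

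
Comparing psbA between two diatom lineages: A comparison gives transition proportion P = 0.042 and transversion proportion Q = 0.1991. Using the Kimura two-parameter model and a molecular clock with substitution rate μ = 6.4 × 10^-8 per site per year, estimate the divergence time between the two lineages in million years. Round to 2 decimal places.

Under the Kimura two-parameter model, d = −½ ln(1 − 2P − Q) − ¼ ln(1 − 2Q).
1 − 2P − Q = 0.7169, giving −½ ln(0.7169) = 0.166409.
1 − 2Q = 0.6018, giving −¼ ln(0.6018) = 0.126958.
d = 0.166409 + 0.126958 = 0.293367.
Under a molecular clock d = 2μt, so t = d/(2μ) = 0.293367 / (2 × 6.4 × 10^-8) = 2.29 million years.

2.29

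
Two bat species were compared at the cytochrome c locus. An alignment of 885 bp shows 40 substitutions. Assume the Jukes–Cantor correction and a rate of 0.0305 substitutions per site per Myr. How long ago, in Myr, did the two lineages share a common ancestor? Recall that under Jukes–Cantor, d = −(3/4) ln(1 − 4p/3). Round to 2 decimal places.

p = 40/885 ≈ 0.045198.
d = −(3/4) ln(1 − 4p/3) = −0.75 ln(1 − 0.060264) = −0.75 ln(0.939736)
  = −0.75 × (-0.062156) = 0.046617 substitutions/site.
Under a molecular clock d = 2μt, so t = d/(2μ) = 0.046617 / (2 × 0.0305) = 0.76 Myr.

0.76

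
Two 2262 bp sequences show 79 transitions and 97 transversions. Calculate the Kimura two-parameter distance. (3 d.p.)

P = 79/2262 ≈ 0.034925 and Q = 97/2262 ≈ 0.042882.
Under the Kimura two-parameter model, d = −½ ln(1 − 2P − Q) − ¼ ln(1 − 2Q).
1 − 2P − Q = 0.887268, giving −½ ln(0.887268) = 0.059804.
1 − 2Q = 0.914236, giving −¼ ln(0.914236) = 0.022417.
d = 0.059804 + 0.022417 = 0.082221.

0.082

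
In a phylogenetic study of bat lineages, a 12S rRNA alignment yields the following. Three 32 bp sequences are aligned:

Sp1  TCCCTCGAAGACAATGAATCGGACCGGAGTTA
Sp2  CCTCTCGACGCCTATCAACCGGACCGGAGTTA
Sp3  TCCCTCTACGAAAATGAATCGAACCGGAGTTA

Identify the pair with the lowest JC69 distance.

Sp1–Sp2: 7/32 differ, p = 0.219, d = 0.259.
Sp1–Sp3: 4/32 differ, p = 0.125, d = 0.137.
Sp2–Sp3: 9/32 differ, p = 0.281, d = 0.353.
The smallest distance is between Sp1 and Sp3.

Sp1 and Sp3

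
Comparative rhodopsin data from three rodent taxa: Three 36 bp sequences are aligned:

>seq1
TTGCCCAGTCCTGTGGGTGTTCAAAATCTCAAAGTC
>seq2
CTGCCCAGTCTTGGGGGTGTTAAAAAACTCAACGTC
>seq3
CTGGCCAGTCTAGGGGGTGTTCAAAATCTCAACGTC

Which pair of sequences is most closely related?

seq1–seq2: 6/36 differ, p = 0.167, d = 0.188.
seq1–seq3: 6/36 differ, p = 0.167, d = 0.188.
seq2–seq3: 4/36 differ, p = 0.111, d = 0.120.
The smallest distance is between seq2 and seq3.

seq2 and seq3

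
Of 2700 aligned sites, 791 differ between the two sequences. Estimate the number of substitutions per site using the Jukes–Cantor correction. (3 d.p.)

p = 791/2700 ≈ 0.292963.
d = −(3/4) ln(1 − 4p/3) = −0.75 ln(1 − 0.390617) = −0.75 ln(0.609383)
  = −0.75 × (-0.495308) = 0.371481 substitutions/site.

0.371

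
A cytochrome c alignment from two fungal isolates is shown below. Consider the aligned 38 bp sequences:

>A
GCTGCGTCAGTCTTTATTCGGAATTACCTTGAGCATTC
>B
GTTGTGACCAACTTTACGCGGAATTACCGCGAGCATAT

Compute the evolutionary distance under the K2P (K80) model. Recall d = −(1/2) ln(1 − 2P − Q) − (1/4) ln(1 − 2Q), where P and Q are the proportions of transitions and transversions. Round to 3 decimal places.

0.416

Of 38 sites, 6 differences are transitions and 6 are transversions, so P = 6/38 ≈ 0.157895 and Q = 6/38 ≈ 0.157895.
Under the Kimura two-parameter model, d = −½ ln(1 − 2P − Q) − ¼ ln(1 − 2Q).
1 − 2P − Q = 0.526315, giving −½ ln(0.526315) = 0.320928.
1 − 2Q = 0.68421, giving −¼ ln(0.68421) = 0.094873.
d = 0.320928 + 0.094873 = 0.415801.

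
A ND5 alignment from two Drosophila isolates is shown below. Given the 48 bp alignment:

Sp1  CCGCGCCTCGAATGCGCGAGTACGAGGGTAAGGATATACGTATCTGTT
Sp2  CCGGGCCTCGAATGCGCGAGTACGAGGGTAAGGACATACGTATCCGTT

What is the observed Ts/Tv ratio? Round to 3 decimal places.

Transitions are A↔G and C↔T; transversions are all other mismatches.
Transitions: 2. Transversions: 1.
R = 2/1 = 2.000.

2.000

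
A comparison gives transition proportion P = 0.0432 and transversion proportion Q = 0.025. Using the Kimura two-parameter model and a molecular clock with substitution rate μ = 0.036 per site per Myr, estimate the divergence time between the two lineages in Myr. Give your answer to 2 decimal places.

1.00

Under the Kimura two-parameter model, d = −½ ln(1 − 2P − Q) − ¼ ln(1 − 2Q).
1 − 2P − Q = 0.8886, giving −½ ln(0.8886) = 0.059054.
1 − 2Q = 0.95, giving −¼ ln(0.95) = 0.012823.
d = 0.059054 + 0.012823 = 0.071877.
Under a molecular clock d = 2μt, so t = d/(2μ) = 0.071877 / (2 × 0.036) = 1.00 Myr.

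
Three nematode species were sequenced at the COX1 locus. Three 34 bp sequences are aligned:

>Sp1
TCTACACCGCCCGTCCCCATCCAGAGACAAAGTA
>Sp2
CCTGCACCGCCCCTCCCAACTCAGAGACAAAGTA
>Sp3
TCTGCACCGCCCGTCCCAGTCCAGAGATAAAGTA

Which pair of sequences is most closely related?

Sp1 and Sp3

Sp1–Sp2: 6/34 differ, p = 0.176, d = 0.201.
Sp1–Sp3: 4/34 differ, p = 0.118, d = 0.128.
Sp2–Sp3: 6/34 differ, p = 0.176, d = 0.201.
The smallest distance is between Sp1 and Sp3.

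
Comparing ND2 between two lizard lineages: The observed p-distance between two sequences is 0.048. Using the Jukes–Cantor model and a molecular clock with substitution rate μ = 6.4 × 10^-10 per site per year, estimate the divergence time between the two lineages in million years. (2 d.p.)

38.75

d = −(3/4) ln(1 − 4p/3) = −0.75 ln(1 − 0.064) = −0.75 ln(0.936)
  = −0.75 × (-0.066140) = 0.049605 substitutions/site.
Under a molecular clock d = 2μt, so t = d/(2μ) = 0.049605 / (2 × 6.4 × 10^-10) = 38.75 million years.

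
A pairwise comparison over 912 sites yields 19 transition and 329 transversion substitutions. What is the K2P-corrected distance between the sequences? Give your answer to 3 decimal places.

P = 19/912 ≈ 0.020833 and Q = 329/912 ≈ 0.360746.
Under the Kimura two-parameter model, d = −½ ln(1 − 2P − Q) − ¼ ln(1 − 2Q).
1 − 2P − Q = 0.597588, giving −½ ln(0.597588) = 0.257427.
1 − 2Q = 0.278508, giving −¼ ln(0.278508) = 0.319577.
d = 0.257427 + 0.319577 = 0.577004.

0.577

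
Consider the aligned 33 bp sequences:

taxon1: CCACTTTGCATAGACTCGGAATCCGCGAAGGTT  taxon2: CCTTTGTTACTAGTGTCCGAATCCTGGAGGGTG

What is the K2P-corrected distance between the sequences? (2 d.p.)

0.58

Of 33 sites, 2 differences are transitions and 11 are transversions, so P = 2/33 ≈ 0.060606 and Q = 11/33 ≈ 0.333333.
Under the Kimura two-parameter model, d = −½ ln(1 − 2P − Q) − ¼ ln(1 − 2Q).
1 − 2P − Q = 0.545455, giving −½ ln(0.545455) = 0.303067.
1 − 2Q = 0.333334, giving −¼ ln(0.333334) = 0.274653.
d = 0.303067 + 0.274653 = 0.577720.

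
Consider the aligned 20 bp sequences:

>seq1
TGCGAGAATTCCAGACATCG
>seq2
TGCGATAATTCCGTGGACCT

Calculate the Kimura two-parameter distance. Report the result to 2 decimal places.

Of 20 sites, 3 differences are transitions and 4 are transversions, so P = 3/20 = 0.15 and Q = 4/20 = 0.2.
Under the Kimura two-parameter model, d = −½ ln(1 − 2P − Q) − ¼ ln(1 − 2Q).
1 − 2P − Q = 0.5, giving −½ ln(0.5) = 0.346574.
1 − 2Q = 0.6, giving −¼ ln(0.6) = 0.127706.
d = 0.346574 + 0.127706 = 0.474280.

0.47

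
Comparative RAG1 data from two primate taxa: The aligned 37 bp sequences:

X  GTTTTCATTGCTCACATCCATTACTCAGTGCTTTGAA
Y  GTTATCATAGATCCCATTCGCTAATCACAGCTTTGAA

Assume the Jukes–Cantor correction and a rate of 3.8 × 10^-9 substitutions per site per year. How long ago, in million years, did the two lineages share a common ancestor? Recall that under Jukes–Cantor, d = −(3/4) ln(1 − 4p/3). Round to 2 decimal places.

44.10

The sequences differ at 10 of 37 sites (4, 9, 11, 14, 18, 20, 21, 24, 28, 29), so p = 10/37 ≈ 0.27027.
d = −(3/4) ln(1 − 4p/3) = −0.75 ln(1 − 0.36036) = −0.75 ln(0.63964)
  = −0.75 × (-0.446850) = 0.335138 substitutions/site.
Under a molecular clock d = 2μt, so t = d/(2μ) = 0.335138 / (2 × 3.8 × 10^-9) = 44.10 million years.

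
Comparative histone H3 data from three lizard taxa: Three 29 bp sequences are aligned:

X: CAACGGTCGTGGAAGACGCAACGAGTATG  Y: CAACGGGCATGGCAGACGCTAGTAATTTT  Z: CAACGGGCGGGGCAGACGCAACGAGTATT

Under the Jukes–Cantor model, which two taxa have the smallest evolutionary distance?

X and Z

X–Y: 9/29 differ, p = 0.310, d = 0.401.
X–Z: 4/29 differ, p = 0.138, d = 0.152.
Y–Z: 7/29 differ, p = 0.241, d = 0.291.
The smallest distance is between X and Z.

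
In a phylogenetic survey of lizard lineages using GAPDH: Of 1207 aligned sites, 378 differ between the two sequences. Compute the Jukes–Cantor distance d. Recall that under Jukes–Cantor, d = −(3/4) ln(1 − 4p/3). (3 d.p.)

p = 378/1207 ≈ 0.313173.
d = −(3/4) ln(1 − 4p/3) = −0.75 ln(1 − 0.417564) = −0.75 ln(0.582436)
  = −0.75 × (-0.540536) = 0.405402 substitutions/site.

0.405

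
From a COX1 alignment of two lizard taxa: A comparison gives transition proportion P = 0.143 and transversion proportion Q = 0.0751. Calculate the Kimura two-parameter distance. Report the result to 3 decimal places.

Under the Kimura two-parameter model, d = −½ ln(1 − 2P − Q) − ¼ ln(1 − 2Q).
1 − 2P − Q = 0.6389, giving −½ ln(0.6389) = 0.224004.
1 − 2Q = 0.8498, giving −¼ ln(0.8498) = 0.040689.
d = 0.224004 + 0.040689 = 0.264693.

0.265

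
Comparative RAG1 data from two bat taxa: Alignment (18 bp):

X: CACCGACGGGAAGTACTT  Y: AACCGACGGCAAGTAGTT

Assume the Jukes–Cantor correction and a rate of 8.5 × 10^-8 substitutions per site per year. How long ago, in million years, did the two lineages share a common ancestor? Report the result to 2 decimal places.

1.11

The sequences differ at 3 of 18 sites (1, 10, 16), so p = 3/18 ≈ 0.166667.
d = −(3/4) ln(1 − 4p/3) = −0.75 ln(1 − 0.222223) = −0.75 ln(0.777777)
  = −0.75 × (-0.251315) = 0.188486 substitutions/site.
Under a molecular clock d = 2μt, so t = d/(2μ) = 0.188486 / (2 × 8.5 × 10^-8) = 1.11 million years.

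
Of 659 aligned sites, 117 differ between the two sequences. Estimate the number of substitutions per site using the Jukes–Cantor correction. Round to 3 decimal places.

p = 117/659 ≈ 0.177542.
d = −(3/4) ln(1 − 4p/3) = −0.75 ln(1 − 0.236723) = −0.75 ln(0.763277)
  = −0.75 × (-0.270134) = 0.202601 substitutions/site.

0.203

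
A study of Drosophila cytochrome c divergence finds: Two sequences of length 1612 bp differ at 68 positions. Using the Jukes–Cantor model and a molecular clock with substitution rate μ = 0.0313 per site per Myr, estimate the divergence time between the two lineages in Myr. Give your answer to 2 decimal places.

0.69

p = 68/1612 ≈ 0.042184.
d = −(3/4) ln(1 − 4p/3) = −0.75 ln(1 − 0.056245) = −0.75 ln(0.943755)
  = −0.75 × (-0.057889) = 0.043417 substitutions/site.
Under a molecular clock d = 2μt, so t = d/(2μ) = 0.043417 / (2 × 0.0313) = 0.69 Myr.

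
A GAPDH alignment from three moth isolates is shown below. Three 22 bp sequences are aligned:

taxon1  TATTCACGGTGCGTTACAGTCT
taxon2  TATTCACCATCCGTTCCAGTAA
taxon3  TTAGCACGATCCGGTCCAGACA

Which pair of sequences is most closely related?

taxon1–taxon2: 6/22 differ, p = 0.273, d = 0.339.
taxon1–taxon3: 9/22 differ, p = 0.409, d = 0.591.
taxon2–taxon3: 7/22 differ, p = 0.318, d = 0.414.
The smallest distance is between taxon1 and taxon2.

taxon1 and taxon2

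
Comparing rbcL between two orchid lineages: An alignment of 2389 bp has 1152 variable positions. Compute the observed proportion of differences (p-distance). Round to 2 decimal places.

p = 1152/2389 = 0.482210… ≈ 0.48 (to 2 d.p.).

0.48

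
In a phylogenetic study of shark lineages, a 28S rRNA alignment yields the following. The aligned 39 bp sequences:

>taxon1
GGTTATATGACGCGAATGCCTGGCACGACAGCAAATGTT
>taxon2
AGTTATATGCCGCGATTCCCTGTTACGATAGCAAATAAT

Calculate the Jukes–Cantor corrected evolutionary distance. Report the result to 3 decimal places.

0.276

The sequences differ at 9 of 39 sites (1, 10, 16, 18, 23, 24, 29, 37, 38), so p = 9/39 ≈ 0.230769.
d = −(3/4) ln(1 − 4p/3) = −0.75 ln(1 − 0.307692) = −0.75 ln(0.692308)
  = −0.75 × (-0.367724) = 0.275793 substitutions/site.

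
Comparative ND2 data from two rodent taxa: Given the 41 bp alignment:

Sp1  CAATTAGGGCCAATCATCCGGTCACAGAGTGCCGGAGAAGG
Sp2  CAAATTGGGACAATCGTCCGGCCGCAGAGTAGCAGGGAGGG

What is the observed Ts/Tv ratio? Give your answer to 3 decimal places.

Transitions are A↔G and C↔T; transversions are all other mismatches.
Transitions: 7. Transversions: 4.
R = 7/4 = 1.750.

1.750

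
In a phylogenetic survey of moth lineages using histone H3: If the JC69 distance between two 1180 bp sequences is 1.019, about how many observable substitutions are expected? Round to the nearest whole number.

Invert JC69: p = (3/4)(1 − e^(−4d/3)) = 0.75 × (1 − e^(-1.358667)) = 0.75 × (1 − 0.257003) = 0.557248.
Expected differing sites = pL ≈ 0.557248 × 1180 = 657.55264 ≈ 658.

658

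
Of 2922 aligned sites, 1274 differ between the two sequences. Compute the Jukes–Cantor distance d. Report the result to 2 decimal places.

p = 1274/2922 ≈ 0.436003.
d = −(3/4) ln(1 − 4p/3) = −0.75 ln(1 − 0.581337) = −0.75 ln(0.418663)
  = −0.75 × (-0.870689) = 0.653017 substitutions/site.

0.65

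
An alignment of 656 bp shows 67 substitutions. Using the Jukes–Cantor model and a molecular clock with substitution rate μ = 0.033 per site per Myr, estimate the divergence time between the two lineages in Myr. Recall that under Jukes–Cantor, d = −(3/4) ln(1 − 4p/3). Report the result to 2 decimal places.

1.66

p = 67/656 ≈ 0.102134.
d = −(3/4) ln(1 − 4p/3) = −0.75 ln(1 − 0.136179) = −0.75 ln(0.863821)
  = −0.75 × (-0.146390) = 0.109793 substitutions/site.
Under a molecular clock d = 2μt, so t = d/(2μ) = 0.109793 / (2 × 0.033) = 1.66 Myr.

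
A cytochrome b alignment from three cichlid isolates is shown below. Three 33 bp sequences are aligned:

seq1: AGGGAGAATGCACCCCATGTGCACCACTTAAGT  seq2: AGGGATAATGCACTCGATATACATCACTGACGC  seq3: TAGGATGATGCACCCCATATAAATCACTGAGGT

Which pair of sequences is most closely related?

seq1–seq2: 9/33 differ, p = 0.273, d = 0.339.
seq1–seq3: 10/33 differ, p = 0.303, d = 0.388.
seq2–seq3: 8/33 differ, p = 0.242, d = 0.293.
The smallest distance is between seq2 and seq3.

seq2 and seq3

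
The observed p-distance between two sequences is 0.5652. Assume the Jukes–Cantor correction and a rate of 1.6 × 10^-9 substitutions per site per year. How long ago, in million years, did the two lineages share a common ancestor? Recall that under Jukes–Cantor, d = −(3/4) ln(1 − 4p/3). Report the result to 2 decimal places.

328.31

d = −(3/4) ln(1 − 4p/3) = −0.75 ln(1 − 0.7536) = −0.75 ln(0.2464)
  = −0.75 × (-1.400799) = 1.050599 substitutions/site.
Under a molecular clock d = 2μt, so t = d/(2μ) = 1.050599 / (2 × 1.6 × 10^-9) = 328.31 million years.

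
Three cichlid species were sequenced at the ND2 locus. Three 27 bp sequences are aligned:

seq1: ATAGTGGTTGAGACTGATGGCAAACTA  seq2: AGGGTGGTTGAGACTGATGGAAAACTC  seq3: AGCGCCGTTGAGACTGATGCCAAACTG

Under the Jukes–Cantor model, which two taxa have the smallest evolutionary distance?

seq1 and seq2

seq1–seq2: 4/27 differ, p = 0.148, d = 0.165.
seq1–seq3: 6/27 differ, p = 0.222, d = 0.264.
seq2–seq3: 6/27 differ, p = 0.222, d = 0.264.
The smallest distance is between seq1 and seq2.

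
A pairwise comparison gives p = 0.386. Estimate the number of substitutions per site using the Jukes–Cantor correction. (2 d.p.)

0.54

d = −(3/4) ln(1 − 4p/3) = −0.75 ln(1 − 0.514667) = −0.75 ln(0.485333)
  = −0.75 × (-0.722920) = 0.542190 substitutions/site.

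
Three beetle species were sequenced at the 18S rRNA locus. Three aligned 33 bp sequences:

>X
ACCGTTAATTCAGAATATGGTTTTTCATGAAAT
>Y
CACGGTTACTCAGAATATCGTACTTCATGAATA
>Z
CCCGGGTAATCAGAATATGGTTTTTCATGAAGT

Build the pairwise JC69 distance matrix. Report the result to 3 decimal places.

d(X,Y) = 0.388, d(X,Z) = 0.208, d(Y,Z) = 0.293

X–Y: 10/33 sites differ → p ≈ 0.30303, d = −0.75 ln(1 − 0.40404) = 0.388186 ≈ 0.388.
X–Z: 6/33 sites differ → p ≈ 0.181818, d = −0.75 ln(1 − 0.242424) = 0.208224 ≈ 0.208.
Y–Z: 8/33 sites differ → p ≈ 0.242424, d = −0.75 ln(1 − 0.323232) = 0.292820 ≈ 0.293.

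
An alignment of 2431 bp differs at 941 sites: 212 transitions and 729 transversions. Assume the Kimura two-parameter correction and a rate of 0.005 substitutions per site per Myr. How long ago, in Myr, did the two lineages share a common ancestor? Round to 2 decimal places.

P = 212/2431 ≈ 0.087207 and Q = 729/2431 ≈ 0.299877.
Under the Kimura two-parameter model, d = −½ ln(1 − 2P − Q) − ¼ ln(1 − 2Q).
1 − 2P − Q = 0.525709, giving −½ ln(0.525709) = 0.321504.
1 − 2Q = 0.400246, giving −¼ ln(0.400246) = 0.228919.
d = 0.321504 + 0.228919 = 0.550423.
Under a molecular clock d = 2μt, so t = d/(2μ) = 0.550423 / (2 × 0.005) = 55.04 Myr.

55.04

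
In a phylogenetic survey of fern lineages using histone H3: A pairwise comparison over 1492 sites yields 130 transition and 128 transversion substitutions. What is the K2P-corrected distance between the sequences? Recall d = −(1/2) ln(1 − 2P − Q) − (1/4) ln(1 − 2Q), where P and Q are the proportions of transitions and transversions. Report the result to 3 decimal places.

P = 130/1492 ≈ 0.087131 and Q = 128/1492 ≈ 0.085791.
Under the Kimura two-parameter model, d = −½ ln(1 − 2P − Q) − ¼ ln(1 − 2Q).
1 − 2P − Q = 0.739947, giving −½ ln(0.739947) = 0.150588.
1 − 2Q = 0.828418, giving −¼ ln(0.828418) = 0.047059.
d = 0.150588 + 0.047059 = 0.197647.

0.198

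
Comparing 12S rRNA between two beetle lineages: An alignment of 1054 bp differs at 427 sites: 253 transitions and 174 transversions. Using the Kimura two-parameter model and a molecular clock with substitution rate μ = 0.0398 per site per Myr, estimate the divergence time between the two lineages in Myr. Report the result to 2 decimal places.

7.77

P = 253/1054 ≈ 0.240038 and Q = 174/1054 ≈ 0.165085.
Under the Kimura two-parameter model, d = −½ ln(1 − 2P − Q) − ¼ ln(1 − 2Q).
1 − 2P − Q = 0.354839, giving −½ ln(0.354839) = 0.518046.
1 − 2Q = 0.66983, giving −¼ ln(0.66983) = 0.100183.
d = 0.518046 + 0.100183 = 0.618229.
Under a molecular clock d = 2μt, so t = d/(2μ) = 0.618229 / (2 × 0.0398) = 7.77 Myr.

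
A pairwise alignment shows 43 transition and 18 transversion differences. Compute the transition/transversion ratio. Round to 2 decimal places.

2.39

R = 43/18 = 2.388888… ≈ 2.39 (to 2 d.p.).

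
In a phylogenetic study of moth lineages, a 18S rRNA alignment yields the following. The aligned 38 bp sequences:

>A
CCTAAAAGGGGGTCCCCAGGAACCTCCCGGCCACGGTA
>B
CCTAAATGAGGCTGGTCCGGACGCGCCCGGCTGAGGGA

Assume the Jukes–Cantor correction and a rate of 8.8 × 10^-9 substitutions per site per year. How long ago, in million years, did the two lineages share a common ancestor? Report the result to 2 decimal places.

The sequences differ at 14 of 38 sites, so p = 14/38 ≈ 0.368421.
d = −(3/4) ln(1 − 4p/3) = −0.75 ln(1 − 0.491228) = −0.75 ln(0.508772)
  = −0.75 × (-0.675755) = 0.506816 substitutions/site.
Under a molecular clock d = 2μt, so t = d/(2μ) = 0.506816 / (2 × 8.8 × 10^-9) = 28.80 million years.

28.80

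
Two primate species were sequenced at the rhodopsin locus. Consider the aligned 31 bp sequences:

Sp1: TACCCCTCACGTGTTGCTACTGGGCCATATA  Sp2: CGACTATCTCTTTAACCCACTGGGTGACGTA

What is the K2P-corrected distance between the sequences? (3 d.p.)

Of 31 sites, 7 differences are transitions and 9 are transversions, so P = 7/31 ≈ 0.225806 and Q = 9/31 ≈ 0.290323.
Under the Kimura two-parameter model, d = −½ ln(1 − 2P − Q) − ¼ ln(1 − 2Q).
1 − 2P − Q = 0.258065, giving −½ ln(0.258065) = 0.677272.
1 − 2Q = 0.419354, giving −¼ ln(0.419354) = 0.217260.
d = 0.677272 + 0.217260 = 0.894532.

0.895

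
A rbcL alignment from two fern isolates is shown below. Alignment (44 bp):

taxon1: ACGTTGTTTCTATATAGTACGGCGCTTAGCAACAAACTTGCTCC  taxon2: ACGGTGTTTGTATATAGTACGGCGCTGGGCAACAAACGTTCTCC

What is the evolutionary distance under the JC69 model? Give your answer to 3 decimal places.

0.151

The sequences differ at 6 of 44 sites (4, 10, 27, 28, 38, 40), so p = 6/44 ≈ 0.136364.
d = −(3/4) ln(1 − 4p/3) = −0.75 ln(1 − 0.181819) = −0.75 ln(0.818181)
  = −0.75 × (-0.200672) = 0.150504 substitutions/site.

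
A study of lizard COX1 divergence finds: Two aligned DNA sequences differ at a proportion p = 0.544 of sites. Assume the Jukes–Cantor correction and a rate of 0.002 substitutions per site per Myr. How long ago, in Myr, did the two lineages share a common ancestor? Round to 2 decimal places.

242.29

d = −(3/4) ln(1 − 4p/3) = −0.75 ln(1 − 0.725333) = −0.75 ln(0.274667)
  = −0.75 × (-1.292196) = 0.969147 substitutions/site.
Under a molecular clock d = 2μt, so t = d/(2μ) = 0.969147 / (2 × 0.002) = 242.29 Myr.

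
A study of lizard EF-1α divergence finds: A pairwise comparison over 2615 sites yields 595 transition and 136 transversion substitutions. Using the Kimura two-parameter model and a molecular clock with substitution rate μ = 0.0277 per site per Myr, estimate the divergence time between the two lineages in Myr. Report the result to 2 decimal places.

P = 595/2615 ≈ 0.227533 and Q = 136/2615 ≈ 0.052008.
Under the Kimura two-parameter model, d = −½ ln(1 − 2P − Q) − ¼ ln(1 − 2Q).
1 − 2P − Q = 0.492926, giving −½ ln(0.492926) = 0.353698.
1 − 2Q = 0.895984, giving −¼ ln(0.895984) = 0.027458.
d = 0.353698 + 0.027458 = 0.381156.
Under a molecular clock d = 2μt, so t = d/(2μ) = 0.381156 / (2 × 0.0277) = 6.88 Myr.

6.88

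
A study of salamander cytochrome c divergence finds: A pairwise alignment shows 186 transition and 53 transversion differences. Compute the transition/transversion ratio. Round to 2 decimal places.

R = 186/53 = 3.509433… ≈ 3.51 (to 2 d.p.).

3.51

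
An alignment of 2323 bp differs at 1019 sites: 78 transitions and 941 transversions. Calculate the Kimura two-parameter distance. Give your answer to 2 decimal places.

P = 78/2323 ≈ 0.033577 and Q = 941/2323 ≈ 0.40508.
Under the Kimura two-parameter model, d = −½ ln(1 − 2P − Q) − ¼ ln(1 − 2Q).
1 − 2P − Q = 0.527766, giving −½ ln(0.527766) = 0.319551.
1 − 2Q = 0.18984, giving −¼ ln(0.18984) = 0.415393.
d = 0.319551 + 0.415393 = 0.734944.

0.73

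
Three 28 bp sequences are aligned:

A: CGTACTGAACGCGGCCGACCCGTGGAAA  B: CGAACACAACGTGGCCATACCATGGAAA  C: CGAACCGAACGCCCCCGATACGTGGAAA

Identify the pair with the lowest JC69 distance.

A and C

A–B: 8/28 differ, p = 0.286, d = 0.360.
A–C: 6/28 differ, p = 0.214, d = 0.252.
B–C: 10/28 differ, p = 0.357, d = 0.485.
The smallest distance is between A and C.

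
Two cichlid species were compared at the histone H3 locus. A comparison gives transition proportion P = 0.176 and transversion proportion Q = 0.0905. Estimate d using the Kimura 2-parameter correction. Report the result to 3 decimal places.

Under the Kimura two-parameter model, d = −½ ln(1 − 2P − Q) − ¼ ln(1 − 2Q).
1 − 2P − Q = 0.5575, giving −½ ln(0.5575) = 0.292146.
1 − 2Q = 0.819, giving −¼ ln(0.819) = 0.049918.
d = 0.292146 + 0.049918 = 0.342064.

0.342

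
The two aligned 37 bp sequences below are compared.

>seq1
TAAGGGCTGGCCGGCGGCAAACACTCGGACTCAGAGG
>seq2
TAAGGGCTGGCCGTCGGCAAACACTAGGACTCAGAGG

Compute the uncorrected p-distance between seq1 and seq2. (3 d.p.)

0.054

The sequences differ at 2 of 37 positions (sites 14, 26).
p = 2/37 = 0.054054… ≈ 0.054 (to 3 d.p.).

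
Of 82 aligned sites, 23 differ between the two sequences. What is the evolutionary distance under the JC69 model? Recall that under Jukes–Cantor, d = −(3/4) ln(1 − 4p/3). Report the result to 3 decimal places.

0.351

p = 23/82 ≈ 0.280488.
d = −(3/4) ln(1 − 4p/3) = −0.75 ln(1 − 0.373984) = −0.75 ln(0.626016)
  = −0.75 × (-0.468379) = 0.351284 substitutions/site.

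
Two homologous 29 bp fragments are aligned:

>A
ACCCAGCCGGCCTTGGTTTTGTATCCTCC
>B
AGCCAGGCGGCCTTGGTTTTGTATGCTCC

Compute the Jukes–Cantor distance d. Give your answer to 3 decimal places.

0.111

The sequences differ at 3 of 29 sites (2, 7, 25), so p = 3/29 ≈ 0.103448.
d = −(3/4) ln(1 − 4p/3) = −0.75 ln(1 − 0.137931) = −0.75 ln(0.862069)
  = −0.75 × (-0.148420) = 0.111315 substitutions/site.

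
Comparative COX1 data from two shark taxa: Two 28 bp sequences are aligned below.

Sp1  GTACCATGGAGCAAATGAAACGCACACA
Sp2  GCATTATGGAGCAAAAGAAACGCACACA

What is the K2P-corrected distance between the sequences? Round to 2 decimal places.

0.16

Of 28 sites, 3 differences are transitions and 1 are transversions, so P = 3/28 ≈ 0.107143 and Q = 1/28 ≈ 0.035714.
Under the Kimura two-parameter model, d = −½ ln(1 − 2P − Q) − ¼ ln(1 − 2Q).
1 − 2P − Q = 0.75, giving −½ ln(0.75) = 0.143841.
1 − 2Q = 0.928572, giving −¼ ln(0.928572) = 0.018527.
d = 0.143841 + 0.018527 = 0.162368.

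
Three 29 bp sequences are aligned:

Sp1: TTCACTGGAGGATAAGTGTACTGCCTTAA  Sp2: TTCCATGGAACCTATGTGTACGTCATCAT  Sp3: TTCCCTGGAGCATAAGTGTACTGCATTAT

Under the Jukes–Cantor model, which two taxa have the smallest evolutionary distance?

Sp1 and Sp3

Sp1–Sp2: 11/29 differ, p = 0.379, d = 0.529.
Sp1–Sp3: 4/29 differ, p = 0.138, d = 0.152.
Sp2–Sp3: 7/29 differ, p = 0.241, d = 0.291.
The smallest distance is between Sp1 and Sp3.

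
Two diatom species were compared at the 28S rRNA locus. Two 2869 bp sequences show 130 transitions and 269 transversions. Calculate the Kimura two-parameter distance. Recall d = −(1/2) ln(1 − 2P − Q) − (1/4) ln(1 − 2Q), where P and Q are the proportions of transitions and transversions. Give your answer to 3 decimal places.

0.154

P = 130/2869 ≈ 0.045312 and Q = 269/2869 ≈ 0.093761.
Under the Kimura two-parameter model, d = −½ ln(1 − 2P − Q) − ¼ ln(1 − 2Q).
1 − 2P − Q = 0.815615, giving −½ ln(0.815615) = 0.101906.
1 − 2Q = 0.812478, giving −¼ ln(0.812478) = 0.051917.
d = 0.101906 + 0.051917 = 0.153823.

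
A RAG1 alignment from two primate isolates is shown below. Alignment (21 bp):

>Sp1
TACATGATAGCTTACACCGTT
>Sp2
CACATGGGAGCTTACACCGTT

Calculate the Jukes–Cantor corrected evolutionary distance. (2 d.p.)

0.16

The sequences differ at 3 of 21 sites (1, 7, 8), so p = 3/21 ≈ 0.142857.
d = −(3/4) ln(1 − 4p/3) = −0.75 ln(1 − 0.190476) = −0.75 ln(0.809524)
  = −0.75 × (-0.211309) = 0.158482 substitutions/site.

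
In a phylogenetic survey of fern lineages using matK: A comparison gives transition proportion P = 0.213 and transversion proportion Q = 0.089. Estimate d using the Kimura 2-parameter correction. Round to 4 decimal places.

0.4108

Under the Kimura two-parameter model, d = −½ ln(1 − 2P − Q) − ¼ ln(1 − 2Q).
1 − 2P − Q = 0.485, giving −½ ln(0.485) = 0.361803.
1 − 2Q = 0.822, giving −¼ ln(0.822) = 0.049004.
d = 0.361803 + 0.049004 = 0.410807.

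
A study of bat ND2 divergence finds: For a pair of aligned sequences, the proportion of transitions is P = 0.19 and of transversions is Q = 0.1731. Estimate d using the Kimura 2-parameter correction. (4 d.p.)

0.5089

Under the Kimura two-parameter model, d = −½ ln(1 − 2P − Q) − ¼ ln(1 − 2Q).
1 − 2P − Q = 0.4469, giving −½ ln(0.4469) = 0.402710.
1 − 2Q = 0.6538, giving −¼ ln(0.6538) = 0.106238.
d = 0.402710 + 0.106238 = 0.508948.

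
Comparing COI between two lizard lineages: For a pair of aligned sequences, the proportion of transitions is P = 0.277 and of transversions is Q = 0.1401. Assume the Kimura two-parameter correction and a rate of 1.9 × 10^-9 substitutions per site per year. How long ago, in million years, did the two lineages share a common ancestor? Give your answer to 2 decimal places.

Under the Kimura two-parameter model, d = −½ ln(1 − 2P − Q) − ¼ ln(1 − 2Q).
1 − 2P − Q = 0.3059, giving −½ ln(0.3059) = 0.592249.
1 − 2Q = 0.7198, giving −¼ ln(0.7198) = 0.082195.
d = 0.592249 + 0.082195 = 0.674444.
Under a molecular clock d = 2μt, so t = d/(2μ) = 0.674444 / (2 × 1.9 × 10^-9) = 177.49 million years.

177.49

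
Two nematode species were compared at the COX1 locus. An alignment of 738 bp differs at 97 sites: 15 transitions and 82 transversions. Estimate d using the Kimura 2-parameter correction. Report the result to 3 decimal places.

P = 15/738 ≈ 0.020325 and Q = 82/738 ≈ 0.111111.
Under the Kimura two-parameter model, d = −½ ln(1 − 2P − Q) − ¼ ln(1 − 2Q).
1 − 2P − Q = 0.848239, giving −½ ln(0.848239) = 0.082296.
1 − 2Q = 0.777778, giving −¼ ln(0.777778) = 0.062829.
d = 0.082296 + 0.062829 = 0.145125.

0.145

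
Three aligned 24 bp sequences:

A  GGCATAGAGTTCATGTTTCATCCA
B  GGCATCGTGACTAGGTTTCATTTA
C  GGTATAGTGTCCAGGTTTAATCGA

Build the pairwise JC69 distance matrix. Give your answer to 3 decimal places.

A–B: 8/24 sites differ → p ≈ 0.333333, d = −0.75 ln(1 − 0.444444) = 0.440839 ≈ 0.441.
A–C: 6/24 sites differ → p = 0.25, d = −0.75 ln(1 − 0.333333) = 0.304098 ≈ 0.304.
B–C: 7/24 sites differ → p ≈ 0.291667, d = −0.75 ln(1 − 0.388889) = 0.369358 ≈ 0.369.

d(A,B) = 0.441, d(A,C) = 0.304, d(B,C) = 0.369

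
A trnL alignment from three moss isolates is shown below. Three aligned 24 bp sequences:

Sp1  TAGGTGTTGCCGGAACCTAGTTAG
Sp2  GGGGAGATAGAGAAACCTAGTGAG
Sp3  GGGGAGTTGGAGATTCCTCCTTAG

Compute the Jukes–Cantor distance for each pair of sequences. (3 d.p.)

Sp1–Sp2: 9/24 sites differ → p = 0.375, d = −0.75 ln(1 − 0.5) = 0.519860 ≈ 0.520.
Sp1–Sp3: 10/24 sites differ → p ≈ 0.416667, d = −0.75 ln(1 − 0.555556) = 0.608198 ≈ 0.608.
Sp2–Sp3: 7/24 sites differ → p ≈ 0.291667, d = −0.75 ln(1 − 0.388889) = 0.369358 ≈ 0.369.

d(Sp1,Sp2) = 0.520, d(Sp1,Sp3) = 0.608, d(Sp2,Sp3) = 0.369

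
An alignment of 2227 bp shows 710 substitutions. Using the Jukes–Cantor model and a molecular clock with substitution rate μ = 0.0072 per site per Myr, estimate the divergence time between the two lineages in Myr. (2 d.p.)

28.83

p = 710/2227 ≈ 0.318815.
d = −(3/4) ln(1 − 4p/3) = −0.75 ln(1 − 0.425087) = −0.75 ln(0.574913)
  = −0.75 × (-0.553537) = 0.415153 substitutions/site.
Under a molecular clock d = 2μt, so t = d/(2μ) = 0.415153 / (2 × 0.0072) = 28.83 Myr.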